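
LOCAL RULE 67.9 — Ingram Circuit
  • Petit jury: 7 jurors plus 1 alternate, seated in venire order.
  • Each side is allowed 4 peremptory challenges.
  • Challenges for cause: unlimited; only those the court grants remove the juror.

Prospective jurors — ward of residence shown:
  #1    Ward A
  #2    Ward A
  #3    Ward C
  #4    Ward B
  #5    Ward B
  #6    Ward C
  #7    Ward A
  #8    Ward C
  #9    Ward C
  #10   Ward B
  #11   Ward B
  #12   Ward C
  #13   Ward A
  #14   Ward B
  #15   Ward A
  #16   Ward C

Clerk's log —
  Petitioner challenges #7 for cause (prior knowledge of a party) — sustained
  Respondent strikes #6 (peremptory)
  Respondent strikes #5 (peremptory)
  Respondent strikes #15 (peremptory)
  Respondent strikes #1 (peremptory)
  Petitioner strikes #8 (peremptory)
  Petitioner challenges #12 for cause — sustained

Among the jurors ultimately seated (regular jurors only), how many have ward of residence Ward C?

2

Removed: #1, #5, #6, #7, #8, #12, #15.
Seated jurors 1–7: #2, #3, #4, #9, #10, #11, #13 (alternates #14 not counted).
Of those, in Ward C: #3, #9 → 2.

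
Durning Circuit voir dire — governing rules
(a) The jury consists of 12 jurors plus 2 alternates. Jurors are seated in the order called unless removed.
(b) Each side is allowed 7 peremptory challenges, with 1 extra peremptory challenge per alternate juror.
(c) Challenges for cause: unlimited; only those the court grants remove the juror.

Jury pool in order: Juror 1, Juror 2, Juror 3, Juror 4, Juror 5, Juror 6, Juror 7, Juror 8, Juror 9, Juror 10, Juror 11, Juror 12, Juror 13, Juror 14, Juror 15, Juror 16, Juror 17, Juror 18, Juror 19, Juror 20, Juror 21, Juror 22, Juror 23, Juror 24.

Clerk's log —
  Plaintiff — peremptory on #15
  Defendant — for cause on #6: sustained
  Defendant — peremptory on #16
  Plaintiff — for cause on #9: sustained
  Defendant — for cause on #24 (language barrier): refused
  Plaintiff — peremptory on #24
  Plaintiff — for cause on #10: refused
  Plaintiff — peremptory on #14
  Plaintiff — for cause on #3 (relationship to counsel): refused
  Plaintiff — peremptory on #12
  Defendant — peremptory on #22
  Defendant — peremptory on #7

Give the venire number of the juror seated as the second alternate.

Removed: #6, #7, #9, #12, #14, #15, #16, #22, #24. (#3, #10 stay — for-cause denied.)
Seating in order: seats 1–12 → #1, #2, #3, #4, #5, #8, #10, #11, #13, #17, #18, #19; alternates → #20, #21.
So alternate 2 is #21.

21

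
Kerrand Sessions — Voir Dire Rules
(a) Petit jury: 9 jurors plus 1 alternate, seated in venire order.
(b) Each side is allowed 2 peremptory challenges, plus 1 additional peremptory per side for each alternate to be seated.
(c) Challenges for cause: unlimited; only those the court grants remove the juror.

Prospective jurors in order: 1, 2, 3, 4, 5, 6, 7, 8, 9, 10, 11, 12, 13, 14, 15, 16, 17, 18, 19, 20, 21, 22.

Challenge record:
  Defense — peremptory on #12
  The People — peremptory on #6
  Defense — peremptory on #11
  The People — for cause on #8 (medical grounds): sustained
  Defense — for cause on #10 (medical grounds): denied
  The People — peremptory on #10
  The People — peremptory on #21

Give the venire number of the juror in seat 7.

9

Removed: #6, #8, #10, #11, #12, #21.
Seating in order: seats 1–9 → #1, #2, #3, #4, #5, #7, #9, #13, #14; alternates → #15.
So seat 7 is #9.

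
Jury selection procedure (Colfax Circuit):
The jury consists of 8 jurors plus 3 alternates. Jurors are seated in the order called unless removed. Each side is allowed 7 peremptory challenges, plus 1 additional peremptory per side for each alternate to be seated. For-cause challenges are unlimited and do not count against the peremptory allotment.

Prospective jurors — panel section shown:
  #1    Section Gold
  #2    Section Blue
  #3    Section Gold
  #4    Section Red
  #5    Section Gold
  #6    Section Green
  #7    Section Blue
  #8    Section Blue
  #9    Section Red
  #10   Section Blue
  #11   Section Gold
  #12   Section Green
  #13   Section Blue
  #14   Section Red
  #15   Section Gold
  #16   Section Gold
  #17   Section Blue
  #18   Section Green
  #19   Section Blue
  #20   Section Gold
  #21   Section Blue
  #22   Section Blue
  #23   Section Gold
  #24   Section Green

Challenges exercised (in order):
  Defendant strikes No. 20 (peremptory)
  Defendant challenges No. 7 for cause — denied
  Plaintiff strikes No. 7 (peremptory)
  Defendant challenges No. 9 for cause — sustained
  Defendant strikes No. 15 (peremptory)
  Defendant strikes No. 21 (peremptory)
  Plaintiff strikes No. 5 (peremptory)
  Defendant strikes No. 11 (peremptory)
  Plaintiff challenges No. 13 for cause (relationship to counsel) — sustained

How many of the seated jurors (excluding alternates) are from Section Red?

Removed: #5, #7, #9, #11, #13, #15, #20, #21.
Seated jurors 1–8: #1, #2, #3, #4, #6, #8, #10, #12 (alternates #14, #16, #17 not counted).
Of those, in Section Red: #4 → 1.

1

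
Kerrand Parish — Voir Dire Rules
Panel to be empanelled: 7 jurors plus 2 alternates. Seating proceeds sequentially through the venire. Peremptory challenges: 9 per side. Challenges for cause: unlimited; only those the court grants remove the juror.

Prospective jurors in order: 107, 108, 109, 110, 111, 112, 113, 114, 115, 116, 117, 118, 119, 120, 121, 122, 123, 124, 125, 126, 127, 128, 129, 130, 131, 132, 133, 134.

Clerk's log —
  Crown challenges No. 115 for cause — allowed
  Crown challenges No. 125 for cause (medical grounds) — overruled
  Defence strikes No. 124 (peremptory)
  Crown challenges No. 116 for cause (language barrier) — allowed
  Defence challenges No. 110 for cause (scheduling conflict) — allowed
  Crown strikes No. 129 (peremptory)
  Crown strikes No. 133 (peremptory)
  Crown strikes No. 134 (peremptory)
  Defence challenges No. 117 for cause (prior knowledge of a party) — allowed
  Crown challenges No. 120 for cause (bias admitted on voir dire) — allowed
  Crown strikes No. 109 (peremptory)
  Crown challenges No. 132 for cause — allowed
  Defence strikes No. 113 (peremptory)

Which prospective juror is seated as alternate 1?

121

Removed: #109, #110, #113, #115, #116, #117, #120, #124, #129, #132, #133, #134. (#125 stays — for-cause denied.)
Seating in order: seats 1–7 → #107, #108, #111, #112, #114, #118, #119; alternates → #121, #122.
So alternate 1 is #121.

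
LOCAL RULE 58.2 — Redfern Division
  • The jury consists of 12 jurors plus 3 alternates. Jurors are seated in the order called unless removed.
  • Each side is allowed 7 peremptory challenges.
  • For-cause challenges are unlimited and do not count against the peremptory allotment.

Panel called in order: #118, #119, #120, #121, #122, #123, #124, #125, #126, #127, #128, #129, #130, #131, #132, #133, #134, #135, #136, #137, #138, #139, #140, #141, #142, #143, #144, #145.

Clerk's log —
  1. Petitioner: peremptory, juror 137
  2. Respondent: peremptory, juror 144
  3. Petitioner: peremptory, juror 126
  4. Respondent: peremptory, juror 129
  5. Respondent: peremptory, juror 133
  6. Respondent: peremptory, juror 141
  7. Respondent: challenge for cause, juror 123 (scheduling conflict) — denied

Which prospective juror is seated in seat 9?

Removed: #126, #129, #133, #137, #141, #144. (#123 stays — for-cause denied.)
Seating in order: seats 1–12 → #118, #119, #120, #121, #122, #123, #124, #125, #127, #128, #130, #131; alternates → #132, #134, #135.
So seat 9 is #127.

127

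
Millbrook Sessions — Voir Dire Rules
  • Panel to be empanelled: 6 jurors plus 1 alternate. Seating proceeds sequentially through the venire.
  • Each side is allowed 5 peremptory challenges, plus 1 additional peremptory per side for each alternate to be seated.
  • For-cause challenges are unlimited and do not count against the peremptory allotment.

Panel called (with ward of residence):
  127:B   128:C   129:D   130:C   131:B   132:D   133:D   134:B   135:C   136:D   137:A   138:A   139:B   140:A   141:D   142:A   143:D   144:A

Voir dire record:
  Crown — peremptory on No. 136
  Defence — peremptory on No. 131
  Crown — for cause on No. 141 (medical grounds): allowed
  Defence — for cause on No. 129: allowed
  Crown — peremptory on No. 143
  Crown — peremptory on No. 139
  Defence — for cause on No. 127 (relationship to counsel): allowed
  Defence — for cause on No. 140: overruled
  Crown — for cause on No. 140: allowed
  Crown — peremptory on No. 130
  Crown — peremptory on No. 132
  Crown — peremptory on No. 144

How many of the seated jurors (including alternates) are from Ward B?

Removed: #127, #129, #130, #131, #132, #136, #139, #140, #141, #143, #144.
Seated (7 incl. alternates): #128, #133, #134, #135, #137, #138, #142.
Of those, in Ward B: #134 → 1.

1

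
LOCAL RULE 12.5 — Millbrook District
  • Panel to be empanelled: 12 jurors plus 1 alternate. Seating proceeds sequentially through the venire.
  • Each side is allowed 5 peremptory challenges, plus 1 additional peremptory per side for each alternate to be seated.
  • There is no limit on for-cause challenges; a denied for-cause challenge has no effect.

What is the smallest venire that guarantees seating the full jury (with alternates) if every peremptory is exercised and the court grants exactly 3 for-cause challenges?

28

Seats to fill: 12 + 1 alternates = 13.
Peremptories: 5 + 1×1 = 6 per side × 2 sides = 12.
For-cause removals: 3.
Minimum venire: 13 + 12 + 3 = 28.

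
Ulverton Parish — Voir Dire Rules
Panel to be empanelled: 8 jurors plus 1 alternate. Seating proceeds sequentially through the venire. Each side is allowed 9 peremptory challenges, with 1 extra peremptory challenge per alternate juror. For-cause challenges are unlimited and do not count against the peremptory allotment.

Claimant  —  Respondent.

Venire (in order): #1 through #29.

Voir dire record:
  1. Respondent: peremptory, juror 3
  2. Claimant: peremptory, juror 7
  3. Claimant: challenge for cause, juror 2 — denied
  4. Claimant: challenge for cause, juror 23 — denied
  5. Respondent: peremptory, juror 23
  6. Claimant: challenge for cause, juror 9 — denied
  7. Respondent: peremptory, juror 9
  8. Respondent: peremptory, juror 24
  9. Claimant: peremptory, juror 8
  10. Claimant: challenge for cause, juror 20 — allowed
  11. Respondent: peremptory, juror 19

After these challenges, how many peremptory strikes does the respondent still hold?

5

Respondent allotment: 9 base + 1 × 1 alternate = 10.
Respondent peremptories used: #3, #23, #9, #24, #19 — 5.
Remaining: 10 − 5 = 5.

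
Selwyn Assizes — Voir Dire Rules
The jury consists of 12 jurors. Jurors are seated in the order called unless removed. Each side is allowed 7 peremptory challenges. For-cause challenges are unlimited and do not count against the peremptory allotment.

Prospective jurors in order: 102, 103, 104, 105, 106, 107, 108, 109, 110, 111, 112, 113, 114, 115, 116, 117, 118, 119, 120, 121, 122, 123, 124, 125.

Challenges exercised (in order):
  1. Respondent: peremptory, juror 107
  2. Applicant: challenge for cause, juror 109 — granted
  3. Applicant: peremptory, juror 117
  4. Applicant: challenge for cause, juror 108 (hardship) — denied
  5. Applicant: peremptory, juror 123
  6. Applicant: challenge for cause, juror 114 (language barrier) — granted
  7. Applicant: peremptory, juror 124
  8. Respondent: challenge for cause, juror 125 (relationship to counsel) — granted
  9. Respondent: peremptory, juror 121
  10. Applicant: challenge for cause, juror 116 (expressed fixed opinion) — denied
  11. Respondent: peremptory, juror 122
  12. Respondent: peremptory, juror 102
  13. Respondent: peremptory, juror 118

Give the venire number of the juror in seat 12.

Removed: #102, #107, #109, #114, #117, #118, #121, #122, #123, #124, #125. (#108, #116 stay — for-cause denied.)
Seating in order: seats 1–12 → #103, #104, #105, #106, #108, #110, #111, #112, #113, #115, #116, #119.
So seat 12 is #119.

119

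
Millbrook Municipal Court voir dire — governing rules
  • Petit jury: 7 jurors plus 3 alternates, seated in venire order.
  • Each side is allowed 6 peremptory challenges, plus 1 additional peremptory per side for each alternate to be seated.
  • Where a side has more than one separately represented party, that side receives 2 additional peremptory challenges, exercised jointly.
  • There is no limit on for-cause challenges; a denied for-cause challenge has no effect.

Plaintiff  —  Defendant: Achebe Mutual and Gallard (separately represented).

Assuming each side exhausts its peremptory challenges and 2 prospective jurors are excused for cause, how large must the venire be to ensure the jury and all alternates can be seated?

32

Seats to fill: 7 + 3 alternates = 10.
Peremptories — Plaintiff: 6 + 1×3 = 9; Defendant: 6 + 1×3 + 2 = 11; total 20.
For-cause removals: 2.
Minimum venire: 10 + 20 + 2 = 32.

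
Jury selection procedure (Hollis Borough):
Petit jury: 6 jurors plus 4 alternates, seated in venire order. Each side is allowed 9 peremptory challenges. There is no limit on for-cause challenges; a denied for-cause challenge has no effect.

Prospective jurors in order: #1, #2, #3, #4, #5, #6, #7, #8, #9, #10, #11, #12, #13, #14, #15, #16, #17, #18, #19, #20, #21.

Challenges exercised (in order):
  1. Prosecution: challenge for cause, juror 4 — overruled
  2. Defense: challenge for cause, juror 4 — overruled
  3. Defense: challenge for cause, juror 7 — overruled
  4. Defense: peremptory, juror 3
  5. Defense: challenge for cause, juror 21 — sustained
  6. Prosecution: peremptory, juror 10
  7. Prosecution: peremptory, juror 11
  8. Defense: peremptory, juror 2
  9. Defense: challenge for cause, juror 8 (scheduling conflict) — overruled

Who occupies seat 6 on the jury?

Removed: #2, #3, #10, #11, #21. (#4, #7, #8 stay — for-cause denied.)
Filling seats in venire order through position 6: #1, #4, #5, #6, #7, #8.
So seat 6 is #8.

8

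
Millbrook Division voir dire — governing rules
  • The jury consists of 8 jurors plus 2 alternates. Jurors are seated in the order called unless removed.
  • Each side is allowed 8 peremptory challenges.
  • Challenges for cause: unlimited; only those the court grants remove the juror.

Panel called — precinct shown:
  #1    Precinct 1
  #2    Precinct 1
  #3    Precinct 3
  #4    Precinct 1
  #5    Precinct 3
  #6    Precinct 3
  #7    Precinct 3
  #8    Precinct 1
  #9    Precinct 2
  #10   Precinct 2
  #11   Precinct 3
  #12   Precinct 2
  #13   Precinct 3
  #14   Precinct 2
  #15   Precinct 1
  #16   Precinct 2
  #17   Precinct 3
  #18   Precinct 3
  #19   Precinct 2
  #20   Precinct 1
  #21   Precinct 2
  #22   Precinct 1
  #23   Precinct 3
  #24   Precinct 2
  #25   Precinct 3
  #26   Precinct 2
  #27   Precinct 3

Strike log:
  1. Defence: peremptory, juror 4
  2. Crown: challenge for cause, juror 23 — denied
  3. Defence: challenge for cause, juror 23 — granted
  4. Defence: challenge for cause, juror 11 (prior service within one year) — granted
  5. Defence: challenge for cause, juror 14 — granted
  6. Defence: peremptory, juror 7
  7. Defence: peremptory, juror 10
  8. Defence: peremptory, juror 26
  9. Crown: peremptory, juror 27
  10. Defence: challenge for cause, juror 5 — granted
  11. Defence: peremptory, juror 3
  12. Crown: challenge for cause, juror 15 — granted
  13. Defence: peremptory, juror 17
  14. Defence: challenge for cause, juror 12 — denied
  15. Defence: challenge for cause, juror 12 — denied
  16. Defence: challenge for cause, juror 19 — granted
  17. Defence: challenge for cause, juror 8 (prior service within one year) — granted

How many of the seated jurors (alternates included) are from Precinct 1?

Removed: #3, #4, #5, #7, #8, #10, #11, #14, #15, #17, #19, #23, #26, #27.
Seated (10 incl. alternates): #1, #2, #6, #9, #12, #13, #16, #18, #20, #21.
Of those, in Precinct 1: #1, #2, #20 → 3.

3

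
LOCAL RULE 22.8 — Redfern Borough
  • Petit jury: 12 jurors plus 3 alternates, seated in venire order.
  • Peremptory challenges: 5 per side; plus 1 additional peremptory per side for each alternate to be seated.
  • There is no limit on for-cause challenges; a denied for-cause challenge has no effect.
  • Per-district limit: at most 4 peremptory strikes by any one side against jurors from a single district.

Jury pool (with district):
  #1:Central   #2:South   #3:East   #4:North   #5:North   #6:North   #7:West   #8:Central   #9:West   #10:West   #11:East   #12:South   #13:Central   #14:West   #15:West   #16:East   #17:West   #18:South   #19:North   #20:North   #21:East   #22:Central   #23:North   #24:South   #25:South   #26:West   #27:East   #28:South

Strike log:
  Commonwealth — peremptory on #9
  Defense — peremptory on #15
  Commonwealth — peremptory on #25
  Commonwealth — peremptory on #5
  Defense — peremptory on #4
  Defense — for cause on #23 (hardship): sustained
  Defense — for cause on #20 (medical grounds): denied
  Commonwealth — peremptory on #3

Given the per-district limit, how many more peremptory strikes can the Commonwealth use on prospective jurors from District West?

Commonwealth peremptories so far: #9, #25, #5, #3 — 4 of 8 used, 4 left overall.
Against District West: #9 — 1 used; per-district cap 4 leaves 3.
Binding limit: min(4, 3) = 3.

3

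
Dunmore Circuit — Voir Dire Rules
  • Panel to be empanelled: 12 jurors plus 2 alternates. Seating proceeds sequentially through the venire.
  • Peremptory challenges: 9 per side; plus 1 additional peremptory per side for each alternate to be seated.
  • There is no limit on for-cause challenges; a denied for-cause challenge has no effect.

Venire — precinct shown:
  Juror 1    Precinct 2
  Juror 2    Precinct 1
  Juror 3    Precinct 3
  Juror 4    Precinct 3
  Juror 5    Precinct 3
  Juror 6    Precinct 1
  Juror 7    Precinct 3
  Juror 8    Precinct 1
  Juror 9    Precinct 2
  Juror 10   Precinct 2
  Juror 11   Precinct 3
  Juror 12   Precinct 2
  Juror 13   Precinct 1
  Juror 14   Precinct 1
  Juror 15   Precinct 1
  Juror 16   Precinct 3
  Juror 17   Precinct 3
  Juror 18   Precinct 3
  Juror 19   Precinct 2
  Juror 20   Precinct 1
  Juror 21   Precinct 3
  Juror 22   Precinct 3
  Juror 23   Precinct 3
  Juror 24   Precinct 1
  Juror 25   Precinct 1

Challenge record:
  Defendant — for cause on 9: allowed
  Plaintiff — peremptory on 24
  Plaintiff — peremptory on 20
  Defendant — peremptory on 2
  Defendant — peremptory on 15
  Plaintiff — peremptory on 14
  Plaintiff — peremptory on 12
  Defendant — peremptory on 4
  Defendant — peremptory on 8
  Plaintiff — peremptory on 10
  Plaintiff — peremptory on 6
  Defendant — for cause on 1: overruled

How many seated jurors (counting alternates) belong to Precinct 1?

2

Removed: #2, #4, #6, #8, #9, #10, #12, #14, #15, #20, #24.
Seated (14 incl. alternates): #1, #3, #5, #7, #11, #13, #16, #17, #18, #19, #21, #22, #23, #25.
Of those, in Precinct 1: #13, #25 → 2.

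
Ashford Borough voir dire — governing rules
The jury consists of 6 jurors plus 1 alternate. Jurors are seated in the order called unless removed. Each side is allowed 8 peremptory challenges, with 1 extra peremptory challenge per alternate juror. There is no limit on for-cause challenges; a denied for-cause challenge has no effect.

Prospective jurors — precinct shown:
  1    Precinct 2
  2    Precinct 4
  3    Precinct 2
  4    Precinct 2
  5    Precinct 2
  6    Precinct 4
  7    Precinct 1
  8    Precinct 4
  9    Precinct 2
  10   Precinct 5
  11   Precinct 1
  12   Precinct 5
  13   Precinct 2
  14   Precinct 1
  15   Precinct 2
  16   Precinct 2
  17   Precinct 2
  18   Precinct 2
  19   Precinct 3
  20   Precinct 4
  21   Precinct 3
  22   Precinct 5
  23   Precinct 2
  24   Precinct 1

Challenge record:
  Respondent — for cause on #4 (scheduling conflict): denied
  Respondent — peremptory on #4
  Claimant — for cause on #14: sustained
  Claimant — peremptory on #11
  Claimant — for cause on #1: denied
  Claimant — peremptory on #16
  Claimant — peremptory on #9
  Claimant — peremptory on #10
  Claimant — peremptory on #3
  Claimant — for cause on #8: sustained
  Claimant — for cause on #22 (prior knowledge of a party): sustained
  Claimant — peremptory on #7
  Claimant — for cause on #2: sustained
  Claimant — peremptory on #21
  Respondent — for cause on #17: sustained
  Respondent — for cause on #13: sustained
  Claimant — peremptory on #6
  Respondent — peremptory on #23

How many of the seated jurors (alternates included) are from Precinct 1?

0

Removed: #2, #3, #4, #6, #7, #8, #9, #10, #11, #13, #14, #16, #17, #21, #22, #23.
Seated (7 incl. alternates): #1, #5, #12, #15, #18, #19, #20.
None of those are in Precinct 1 → 0.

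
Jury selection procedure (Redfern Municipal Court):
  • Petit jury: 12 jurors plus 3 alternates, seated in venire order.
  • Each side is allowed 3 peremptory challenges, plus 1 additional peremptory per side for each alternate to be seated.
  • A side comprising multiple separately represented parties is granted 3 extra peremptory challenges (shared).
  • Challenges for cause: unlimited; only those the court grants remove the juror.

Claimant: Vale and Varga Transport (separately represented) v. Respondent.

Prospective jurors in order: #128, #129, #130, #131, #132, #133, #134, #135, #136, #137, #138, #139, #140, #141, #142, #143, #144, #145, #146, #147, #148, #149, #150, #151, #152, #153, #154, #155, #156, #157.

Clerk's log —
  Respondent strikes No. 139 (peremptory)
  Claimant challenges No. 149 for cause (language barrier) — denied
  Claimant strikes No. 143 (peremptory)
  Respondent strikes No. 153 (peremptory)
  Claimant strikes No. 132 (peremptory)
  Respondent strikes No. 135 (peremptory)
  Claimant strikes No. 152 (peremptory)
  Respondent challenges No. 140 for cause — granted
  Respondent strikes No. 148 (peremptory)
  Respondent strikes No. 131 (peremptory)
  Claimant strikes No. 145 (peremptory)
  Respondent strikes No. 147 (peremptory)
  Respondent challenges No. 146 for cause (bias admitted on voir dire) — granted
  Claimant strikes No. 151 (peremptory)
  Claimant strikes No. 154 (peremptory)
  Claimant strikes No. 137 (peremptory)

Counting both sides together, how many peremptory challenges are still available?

Claimant allotment: 3 base + 1 × 3 alternates + 3 multi-party = 9. Respondent allotment: 3 base + 1 × 3 alternates = 6.
Claimant peremptories used: #143, #132, #152, #145, #151, #154, #137 — 7 (the for-cause on #149 doesn't count).
Respondent peremptories used: #139, #153, #135, #148, #131, #147 — 6 (for-cause on #140, #146 don't count).
Remaining: (9 − 7) + (6 − 6) = 2.

2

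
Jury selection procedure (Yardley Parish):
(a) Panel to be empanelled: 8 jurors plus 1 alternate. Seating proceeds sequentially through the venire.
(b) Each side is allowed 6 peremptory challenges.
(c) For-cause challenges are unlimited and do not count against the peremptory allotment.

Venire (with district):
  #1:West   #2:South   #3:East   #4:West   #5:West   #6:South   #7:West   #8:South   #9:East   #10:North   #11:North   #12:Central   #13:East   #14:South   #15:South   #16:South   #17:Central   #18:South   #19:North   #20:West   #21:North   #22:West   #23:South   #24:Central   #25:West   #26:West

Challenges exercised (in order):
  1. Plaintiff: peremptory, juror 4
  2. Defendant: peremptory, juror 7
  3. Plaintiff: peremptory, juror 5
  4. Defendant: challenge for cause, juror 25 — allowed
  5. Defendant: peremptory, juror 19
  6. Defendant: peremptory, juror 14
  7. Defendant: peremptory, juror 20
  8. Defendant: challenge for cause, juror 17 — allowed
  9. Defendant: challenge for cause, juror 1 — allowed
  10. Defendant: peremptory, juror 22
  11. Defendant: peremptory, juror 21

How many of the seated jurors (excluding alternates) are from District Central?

Removed: #1, #4, #5, #7, #14, #17, #19, #20, #21, #22, #25.
Seated jurors 1–8: #2, #3, #6, #8, #9, #10, #11, #12 (alternates #13 not counted).
Of those, in District Central: #12 → 1.

1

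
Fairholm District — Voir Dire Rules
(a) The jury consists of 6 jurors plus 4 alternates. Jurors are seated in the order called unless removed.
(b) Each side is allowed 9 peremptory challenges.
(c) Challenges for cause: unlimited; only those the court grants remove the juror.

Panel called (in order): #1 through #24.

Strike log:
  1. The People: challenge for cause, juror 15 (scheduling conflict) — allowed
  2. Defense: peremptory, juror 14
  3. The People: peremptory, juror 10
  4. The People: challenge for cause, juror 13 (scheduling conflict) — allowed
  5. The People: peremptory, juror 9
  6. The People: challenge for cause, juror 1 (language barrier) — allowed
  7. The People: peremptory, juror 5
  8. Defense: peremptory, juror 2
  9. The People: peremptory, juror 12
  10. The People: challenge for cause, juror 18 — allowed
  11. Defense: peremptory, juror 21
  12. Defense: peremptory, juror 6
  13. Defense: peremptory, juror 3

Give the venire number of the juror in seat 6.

Removed: #1, #2, #3, #5, #6, #9, #10, #12, #13, #14, #15, #18, #21.
Seating in order: seats 1–6 → #4, #7, #8, #11, #16, #17; alternates → #19, #20, #22, #23.
So seat 6 is #17.

17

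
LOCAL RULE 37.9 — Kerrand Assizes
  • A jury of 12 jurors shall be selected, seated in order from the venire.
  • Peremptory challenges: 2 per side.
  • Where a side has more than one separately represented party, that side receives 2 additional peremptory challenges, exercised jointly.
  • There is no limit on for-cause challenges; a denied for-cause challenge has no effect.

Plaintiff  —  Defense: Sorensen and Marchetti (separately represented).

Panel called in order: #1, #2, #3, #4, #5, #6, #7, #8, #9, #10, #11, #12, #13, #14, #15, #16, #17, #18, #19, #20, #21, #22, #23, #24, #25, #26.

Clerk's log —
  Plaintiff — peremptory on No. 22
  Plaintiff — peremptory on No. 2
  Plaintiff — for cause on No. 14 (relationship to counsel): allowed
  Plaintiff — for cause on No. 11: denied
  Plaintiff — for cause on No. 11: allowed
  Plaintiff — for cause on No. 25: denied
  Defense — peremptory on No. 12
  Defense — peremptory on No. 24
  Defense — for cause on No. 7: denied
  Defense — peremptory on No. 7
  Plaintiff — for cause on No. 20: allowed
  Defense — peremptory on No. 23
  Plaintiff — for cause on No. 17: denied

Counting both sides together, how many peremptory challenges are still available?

0

Plaintiff allotment: 2. Defense allotment: 2 base + 2 multi-party = 4.
Plaintiff peremptories used: #22, #2 — 2 (for-cause on #14, #11, #11, #25, #20, #17 don't count).
Defense peremptories used: #12, #24, #7, #23 — 4 (the for-cause on #7 doesn't count).
Remaining: (2 − 2) + (4 − 4) = 0.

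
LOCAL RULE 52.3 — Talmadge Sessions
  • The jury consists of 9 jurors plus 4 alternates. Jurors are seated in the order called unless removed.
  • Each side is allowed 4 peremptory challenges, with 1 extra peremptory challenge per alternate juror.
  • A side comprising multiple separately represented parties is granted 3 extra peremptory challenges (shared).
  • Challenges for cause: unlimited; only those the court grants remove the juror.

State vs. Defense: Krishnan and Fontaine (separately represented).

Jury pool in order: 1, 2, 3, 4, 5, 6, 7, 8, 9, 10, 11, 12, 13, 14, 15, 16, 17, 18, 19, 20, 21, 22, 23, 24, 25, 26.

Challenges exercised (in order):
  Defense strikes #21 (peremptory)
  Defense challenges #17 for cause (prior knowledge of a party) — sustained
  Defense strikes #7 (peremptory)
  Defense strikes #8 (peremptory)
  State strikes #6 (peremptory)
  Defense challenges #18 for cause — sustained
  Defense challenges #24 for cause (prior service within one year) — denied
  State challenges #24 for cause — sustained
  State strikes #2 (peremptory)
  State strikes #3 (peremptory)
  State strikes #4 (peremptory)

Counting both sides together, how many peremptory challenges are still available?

12

State allotment: 4 base + 1 × 4 alternates = 8. Defense allotment: 4 base + 1 × 4 alternates + 3 multi-party = 11.
State peremptories used: #6, #2, #3, #4 — 4 (the for-cause on #24 doesn't count).
Defense peremptories used: #21, #7, #8 — 3 (for-cause on #17, #18, #24 don't count).
Remaining: (8 − 4) + (11 − 3) = 12.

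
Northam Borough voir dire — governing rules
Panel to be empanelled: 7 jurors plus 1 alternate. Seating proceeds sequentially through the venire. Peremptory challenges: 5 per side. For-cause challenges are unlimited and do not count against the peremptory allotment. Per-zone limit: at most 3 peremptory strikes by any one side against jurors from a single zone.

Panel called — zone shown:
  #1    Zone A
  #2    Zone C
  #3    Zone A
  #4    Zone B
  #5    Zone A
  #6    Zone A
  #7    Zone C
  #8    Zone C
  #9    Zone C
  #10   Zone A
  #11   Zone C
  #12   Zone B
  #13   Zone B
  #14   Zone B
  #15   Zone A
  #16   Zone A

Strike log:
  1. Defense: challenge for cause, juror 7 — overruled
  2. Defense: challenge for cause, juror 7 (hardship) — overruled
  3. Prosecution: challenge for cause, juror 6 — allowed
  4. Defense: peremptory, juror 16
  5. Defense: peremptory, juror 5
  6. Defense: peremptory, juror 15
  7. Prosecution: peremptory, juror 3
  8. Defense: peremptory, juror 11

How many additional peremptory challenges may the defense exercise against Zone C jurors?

Defense peremptories so far: #16, #5, #15, #11 — 4 of 5 used, 1 left overall.
Against Zone C: #11 — 1 used; per-zone cap 3 leaves 2.
Binding limit: min(1, 2) = 1.

1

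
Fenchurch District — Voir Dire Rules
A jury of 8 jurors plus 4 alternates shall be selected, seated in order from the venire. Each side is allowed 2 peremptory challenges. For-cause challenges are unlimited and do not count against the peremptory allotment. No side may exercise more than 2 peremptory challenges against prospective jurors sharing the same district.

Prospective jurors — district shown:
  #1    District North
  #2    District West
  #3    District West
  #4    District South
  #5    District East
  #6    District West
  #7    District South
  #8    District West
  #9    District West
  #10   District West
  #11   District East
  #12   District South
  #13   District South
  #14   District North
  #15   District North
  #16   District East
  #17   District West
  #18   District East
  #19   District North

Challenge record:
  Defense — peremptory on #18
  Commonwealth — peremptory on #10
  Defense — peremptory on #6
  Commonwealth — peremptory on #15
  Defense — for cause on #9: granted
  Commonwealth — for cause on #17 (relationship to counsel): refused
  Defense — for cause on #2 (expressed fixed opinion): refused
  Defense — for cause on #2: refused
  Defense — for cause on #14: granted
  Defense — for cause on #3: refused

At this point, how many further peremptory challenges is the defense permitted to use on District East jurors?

0

Defense peremptories so far: #18, #6 — 2 of 2 used, 0 left overall.
Against District East: #18 — 1 used; per-district cap 2 leaves 1.
Binding limit: min(0, 1) = 0.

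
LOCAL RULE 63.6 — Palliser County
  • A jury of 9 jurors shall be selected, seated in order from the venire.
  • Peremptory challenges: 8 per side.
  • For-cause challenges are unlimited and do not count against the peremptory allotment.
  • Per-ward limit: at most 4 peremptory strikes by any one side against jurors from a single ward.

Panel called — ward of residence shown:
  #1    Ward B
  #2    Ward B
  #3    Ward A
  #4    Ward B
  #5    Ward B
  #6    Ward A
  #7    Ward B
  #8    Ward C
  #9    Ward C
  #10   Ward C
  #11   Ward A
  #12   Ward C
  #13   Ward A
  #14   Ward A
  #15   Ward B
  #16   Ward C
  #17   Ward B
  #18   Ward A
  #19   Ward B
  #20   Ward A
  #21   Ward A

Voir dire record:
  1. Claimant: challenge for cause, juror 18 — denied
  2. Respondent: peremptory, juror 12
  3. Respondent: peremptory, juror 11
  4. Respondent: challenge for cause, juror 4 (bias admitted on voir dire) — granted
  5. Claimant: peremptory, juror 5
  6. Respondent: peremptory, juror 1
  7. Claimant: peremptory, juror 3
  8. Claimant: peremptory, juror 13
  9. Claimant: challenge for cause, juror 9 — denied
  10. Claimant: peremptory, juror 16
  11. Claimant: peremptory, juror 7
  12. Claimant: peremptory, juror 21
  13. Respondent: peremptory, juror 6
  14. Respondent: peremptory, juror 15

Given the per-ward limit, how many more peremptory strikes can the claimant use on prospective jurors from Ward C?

2

Claimant peremptories so far: #5, #3, #13, #16, #7, #21 — 6 of 8 used, 2 left overall.
Against Ward C: #16 — 1 used; per-ward cap 4 leaves 3.
Binding limit: min(2, 3) = 2.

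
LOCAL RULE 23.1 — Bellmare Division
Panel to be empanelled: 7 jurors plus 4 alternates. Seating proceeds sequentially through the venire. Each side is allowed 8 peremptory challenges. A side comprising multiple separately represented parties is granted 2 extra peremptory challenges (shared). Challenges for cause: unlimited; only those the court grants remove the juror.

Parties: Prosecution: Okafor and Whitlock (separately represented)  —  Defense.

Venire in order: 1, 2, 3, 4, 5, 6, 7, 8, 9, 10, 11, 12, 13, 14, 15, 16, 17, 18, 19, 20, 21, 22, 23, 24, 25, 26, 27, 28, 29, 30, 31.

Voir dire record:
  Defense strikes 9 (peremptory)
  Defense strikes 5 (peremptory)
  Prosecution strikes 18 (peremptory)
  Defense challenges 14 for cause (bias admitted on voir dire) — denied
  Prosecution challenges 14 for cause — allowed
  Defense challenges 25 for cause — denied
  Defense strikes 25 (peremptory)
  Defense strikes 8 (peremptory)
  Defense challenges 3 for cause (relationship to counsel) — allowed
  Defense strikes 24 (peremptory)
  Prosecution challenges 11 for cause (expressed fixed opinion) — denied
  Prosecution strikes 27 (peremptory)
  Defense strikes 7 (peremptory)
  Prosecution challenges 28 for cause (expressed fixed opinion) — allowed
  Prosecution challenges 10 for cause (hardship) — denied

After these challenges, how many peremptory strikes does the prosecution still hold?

Prosecution allotment: 8 base + 2 multi-party = 10.
Prosecution peremptories used: #18, #27 — 2 (for-cause on #14, #11, #28, #10 don't count).
Remaining: 10 − 2 = 8.

8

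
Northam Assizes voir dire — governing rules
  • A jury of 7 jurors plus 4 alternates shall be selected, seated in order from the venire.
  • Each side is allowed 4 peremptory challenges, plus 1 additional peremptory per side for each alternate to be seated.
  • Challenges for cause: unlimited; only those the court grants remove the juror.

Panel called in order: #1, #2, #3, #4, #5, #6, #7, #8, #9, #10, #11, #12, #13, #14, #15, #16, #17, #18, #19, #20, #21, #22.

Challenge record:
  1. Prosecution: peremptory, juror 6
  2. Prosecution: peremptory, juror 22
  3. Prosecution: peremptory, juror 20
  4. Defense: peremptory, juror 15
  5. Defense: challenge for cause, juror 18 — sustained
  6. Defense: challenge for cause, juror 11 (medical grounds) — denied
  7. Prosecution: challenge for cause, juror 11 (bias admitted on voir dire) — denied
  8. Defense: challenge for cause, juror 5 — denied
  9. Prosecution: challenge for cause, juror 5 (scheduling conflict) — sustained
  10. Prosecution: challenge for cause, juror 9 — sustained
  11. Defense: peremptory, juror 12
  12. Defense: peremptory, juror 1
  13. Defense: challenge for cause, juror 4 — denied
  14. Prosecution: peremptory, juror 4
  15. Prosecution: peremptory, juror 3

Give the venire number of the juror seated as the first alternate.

16

Removed: #1, #3, #4, #5, #6, #9, #12, #15, #18, #20, #22. (#11 stays — for-cause denied.)
Seating in order: seats 1–7 → #2, #7, #8, #10, #11, #13, #14; alternates → #16, #17, #19, #21.
So alternate 1 is #16.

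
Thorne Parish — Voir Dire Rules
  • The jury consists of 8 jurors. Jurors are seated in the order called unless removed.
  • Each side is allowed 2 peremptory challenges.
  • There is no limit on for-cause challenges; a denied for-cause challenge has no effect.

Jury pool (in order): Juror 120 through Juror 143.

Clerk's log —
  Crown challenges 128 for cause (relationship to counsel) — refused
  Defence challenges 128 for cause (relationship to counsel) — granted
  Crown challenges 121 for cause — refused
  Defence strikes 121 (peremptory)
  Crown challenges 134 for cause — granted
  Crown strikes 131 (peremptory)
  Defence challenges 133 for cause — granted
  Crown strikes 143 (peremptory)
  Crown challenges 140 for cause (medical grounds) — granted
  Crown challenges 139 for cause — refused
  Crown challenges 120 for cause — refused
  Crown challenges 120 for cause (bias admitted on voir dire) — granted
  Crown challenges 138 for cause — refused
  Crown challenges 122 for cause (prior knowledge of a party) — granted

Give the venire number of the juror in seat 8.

Removed: #120, #121, #122, #128, #131, #133, #134, #140, #143. (#138, #139 stay — for-cause denied.)
Seating in order: seats 1–8 → #123, #124, #125, #126, #127, #129, #130, #132.
So seat 8 is #132.

132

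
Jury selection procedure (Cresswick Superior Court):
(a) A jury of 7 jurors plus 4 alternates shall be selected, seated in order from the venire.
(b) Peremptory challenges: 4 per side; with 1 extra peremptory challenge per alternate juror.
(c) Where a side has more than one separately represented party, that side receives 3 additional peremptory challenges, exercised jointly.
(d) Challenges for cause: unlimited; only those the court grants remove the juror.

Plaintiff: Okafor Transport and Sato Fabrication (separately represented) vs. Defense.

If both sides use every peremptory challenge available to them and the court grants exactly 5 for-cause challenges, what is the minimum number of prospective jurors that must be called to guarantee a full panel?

Seats to fill: 7 + 4 alternates = 11.
Peremptories — Plaintiff: 4 + 1×4 + 3 = 11; Defense: 4 + 1×4 = 8; total 19.
For-cause removals: 5.
Minimum venire: 11 + 19 + 5 = 35.

35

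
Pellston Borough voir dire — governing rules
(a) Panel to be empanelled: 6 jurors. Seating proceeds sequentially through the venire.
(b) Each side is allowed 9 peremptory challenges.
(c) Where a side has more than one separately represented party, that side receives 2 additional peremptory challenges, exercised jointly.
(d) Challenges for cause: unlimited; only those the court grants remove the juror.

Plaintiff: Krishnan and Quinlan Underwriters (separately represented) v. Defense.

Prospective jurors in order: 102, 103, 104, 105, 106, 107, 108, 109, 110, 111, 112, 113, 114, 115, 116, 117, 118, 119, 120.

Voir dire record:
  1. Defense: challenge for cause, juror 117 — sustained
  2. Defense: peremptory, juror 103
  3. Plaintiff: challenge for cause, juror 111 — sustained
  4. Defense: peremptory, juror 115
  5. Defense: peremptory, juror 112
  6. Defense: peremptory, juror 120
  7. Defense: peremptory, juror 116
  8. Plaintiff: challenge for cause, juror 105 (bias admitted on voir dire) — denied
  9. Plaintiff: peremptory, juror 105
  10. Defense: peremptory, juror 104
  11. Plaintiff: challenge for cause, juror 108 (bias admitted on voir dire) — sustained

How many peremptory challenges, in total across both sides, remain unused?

13

Plaintiff allotment: 9 base + 2 multi-party = 11. Defense allotment: 9.
Plaintiff peremptories used: #105 — 1 (for-cause on #111, #105, #108 don't count).
Defense peremptories used: #103, #115, #112, #120, #116, #104 — 6 (the for-cause on #117 doesn't count).
Remaining: (11 − 1) + (9 − 6) = 13.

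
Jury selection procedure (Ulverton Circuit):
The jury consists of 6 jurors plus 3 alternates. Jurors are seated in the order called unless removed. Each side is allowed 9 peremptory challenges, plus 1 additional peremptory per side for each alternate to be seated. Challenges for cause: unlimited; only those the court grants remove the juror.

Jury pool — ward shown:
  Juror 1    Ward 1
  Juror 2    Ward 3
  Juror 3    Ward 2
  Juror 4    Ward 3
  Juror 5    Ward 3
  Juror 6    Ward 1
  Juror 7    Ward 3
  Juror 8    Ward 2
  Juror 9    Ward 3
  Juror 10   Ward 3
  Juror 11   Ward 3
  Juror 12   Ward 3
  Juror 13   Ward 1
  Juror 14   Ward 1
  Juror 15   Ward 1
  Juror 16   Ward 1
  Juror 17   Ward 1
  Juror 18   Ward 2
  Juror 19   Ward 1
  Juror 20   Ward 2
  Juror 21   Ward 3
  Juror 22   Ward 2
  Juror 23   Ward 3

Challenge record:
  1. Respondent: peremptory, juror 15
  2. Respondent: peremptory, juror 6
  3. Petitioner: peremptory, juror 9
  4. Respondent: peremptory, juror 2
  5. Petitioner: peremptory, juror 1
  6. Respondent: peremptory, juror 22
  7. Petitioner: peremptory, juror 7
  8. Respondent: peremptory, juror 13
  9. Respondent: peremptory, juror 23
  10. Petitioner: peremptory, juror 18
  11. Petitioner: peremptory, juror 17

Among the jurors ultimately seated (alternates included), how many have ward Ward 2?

2

Removed: #1, #2, #6, #7, #9, #13, #15, #17, #18, #22, #23.
Seated (9 incl. alternates): #3, #4, #5, #8, #10, #11, #12, #14, #16.
Of those, in Ward 2: #3, #8 → 2.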